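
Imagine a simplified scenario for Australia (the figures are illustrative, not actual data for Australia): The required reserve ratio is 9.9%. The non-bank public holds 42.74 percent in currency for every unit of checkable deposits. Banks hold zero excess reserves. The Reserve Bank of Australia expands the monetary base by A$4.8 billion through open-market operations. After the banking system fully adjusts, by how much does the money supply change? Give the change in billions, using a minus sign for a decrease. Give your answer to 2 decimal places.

The money multiplier is m = (1 + c) / (rr + c) = (1 + 0.4274) / (0.099 + 0.4274) ≈ 2.7116.
The purchase adds 4.8 billion of base, so ΔM = m × ΔMB = 2.7116 × (+4.8) ≈ 13.0157 billion.

A$13.02 billion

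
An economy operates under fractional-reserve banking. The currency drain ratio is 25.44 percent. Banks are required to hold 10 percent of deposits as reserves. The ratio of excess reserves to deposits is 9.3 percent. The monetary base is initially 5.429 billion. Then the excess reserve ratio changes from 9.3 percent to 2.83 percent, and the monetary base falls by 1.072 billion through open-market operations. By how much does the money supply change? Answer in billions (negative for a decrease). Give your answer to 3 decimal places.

-0.940 billion

Before: m₁ = (1 + 0.2544) / (0.1 + 0.093 + 0.2544) ≈ 2.80376, MB₁ = 5.429, so M₁ = 2.80376 × 5.429 ≈ 15.2216 billion.
After: m₂ = (1 + 0.2544) / (0.1 + 0.0283 + 0.2544) ≈ 3.27776, MB₂ = 5.429 − 1.072 = 4.357, so M₂ = 3.27776 × 4.357 ≈ 14.2812 billion.
ΔM = M₂ − M₁ = 14.2812 − 15.2216 = -0.9404 billion.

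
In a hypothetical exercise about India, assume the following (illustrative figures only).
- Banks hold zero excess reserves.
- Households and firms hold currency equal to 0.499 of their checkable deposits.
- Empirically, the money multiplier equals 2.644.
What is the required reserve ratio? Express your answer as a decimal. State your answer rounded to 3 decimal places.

0.068

Using m = 2.644. Since m = (1 + c)/(c + rr + e), the denominator satisfies c + rr + e = (1 + c)/m = (1 + 0.499) / 2.644 ≈ 0.566944.
With c = 0.499 and e = 0, the required reserve ratio is 0.566944 − 0.499 − 0 = 0.067944.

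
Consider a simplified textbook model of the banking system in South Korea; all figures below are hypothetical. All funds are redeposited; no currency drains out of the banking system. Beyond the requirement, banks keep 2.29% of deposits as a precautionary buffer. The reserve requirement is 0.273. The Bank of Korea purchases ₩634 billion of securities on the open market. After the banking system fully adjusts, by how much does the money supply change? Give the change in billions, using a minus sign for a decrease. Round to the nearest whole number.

₩2143 billion

The money multiplier is m = 1 / (rr + e) = 1 / (0.273 + 0.0229) ≈ 3.3795.
The purchase adds 634 billion of base, so ΔM = m × ΔMB = 3.3795 × (+634) = 2142.603 billion.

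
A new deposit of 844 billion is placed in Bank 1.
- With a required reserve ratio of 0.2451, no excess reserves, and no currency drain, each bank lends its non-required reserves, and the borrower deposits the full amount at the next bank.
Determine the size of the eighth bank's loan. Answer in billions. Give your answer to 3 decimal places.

Each bank lends a fraction (1 − rr) = 0.7549 of the deposit it receives, so Bank 8 receives 844·0.7549^7 and lends 844·0.7549^8 ≈ 89.0139 billion.

89.014 billion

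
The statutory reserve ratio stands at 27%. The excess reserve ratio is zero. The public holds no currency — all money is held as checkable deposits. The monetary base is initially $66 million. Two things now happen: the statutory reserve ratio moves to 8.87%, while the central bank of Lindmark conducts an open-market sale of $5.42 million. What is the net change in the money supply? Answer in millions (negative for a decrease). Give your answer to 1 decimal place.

$438.5 million

Before: m₁ = 1 / (0.27) ≈ 3.7037, MB₁ = 66, so M₁ = 3.7037 × 66 = 244.4442 million.
After: m₂ = 1 / (0.0887) ≈ 11.2740, MB₂ = 66 − 5.42 = 60.58, so M₂ = 11.2740 × 60.58 ≈ 682.9789 million.
ΔM = M₂ − M₁ = 682.9789 − 244.4442 = 438.5347 million.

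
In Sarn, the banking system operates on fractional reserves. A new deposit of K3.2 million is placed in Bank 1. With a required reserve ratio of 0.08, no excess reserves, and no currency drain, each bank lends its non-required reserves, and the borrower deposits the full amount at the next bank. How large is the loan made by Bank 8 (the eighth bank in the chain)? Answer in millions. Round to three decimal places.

K1.642 million

Each bank lends a fraction (1 − rr) = 0.9200 of the deposit it receives, so Bank 8 receives 3.2·0.9200^7 and lends 3.2·0.9200^8 ≈ 1.6423 million.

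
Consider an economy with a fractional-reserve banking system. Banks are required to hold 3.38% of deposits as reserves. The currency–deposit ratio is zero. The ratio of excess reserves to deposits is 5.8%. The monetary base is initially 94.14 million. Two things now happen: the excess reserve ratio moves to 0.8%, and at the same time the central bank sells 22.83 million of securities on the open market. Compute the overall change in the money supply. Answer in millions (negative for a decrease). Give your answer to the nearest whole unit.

Before: m₁ = 1 / (0.0338 + 0.058) ≈ 10.8932, MB₁ = 94.14, so M₁ = 10.8932 × 94.14 ≈ 1025.4858 million.
After: m₂ = 1 / (0.0338 + 0.008) ≈ 23.9234, MB₂ = 94.14 − 22.83 = 71.31, so M₂ = 23.9234 × 71.31 ≈ 1705.9777 million.
ΔM = M₂ − M₁ = 1705.9777 − 1025.4858 = 680.4919 million.

680 million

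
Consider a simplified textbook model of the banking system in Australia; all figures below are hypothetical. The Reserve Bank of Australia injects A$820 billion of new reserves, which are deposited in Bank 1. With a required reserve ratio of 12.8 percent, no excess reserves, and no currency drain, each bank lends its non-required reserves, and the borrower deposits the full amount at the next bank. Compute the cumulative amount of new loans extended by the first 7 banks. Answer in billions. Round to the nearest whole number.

Bank i lends (1 − rr)^i of the original deposit: Bank 1 lends 820·0.8720 = 715.0400, Bank 2 lends 820·0.8720² ≈ 623.5149, and so on.
Summing a geometric series: total = 820·[0.8720·(1 − 0.8720^7) / (1 − 0.8720)] ≈ 3444.6628 billion.

A$3445 billion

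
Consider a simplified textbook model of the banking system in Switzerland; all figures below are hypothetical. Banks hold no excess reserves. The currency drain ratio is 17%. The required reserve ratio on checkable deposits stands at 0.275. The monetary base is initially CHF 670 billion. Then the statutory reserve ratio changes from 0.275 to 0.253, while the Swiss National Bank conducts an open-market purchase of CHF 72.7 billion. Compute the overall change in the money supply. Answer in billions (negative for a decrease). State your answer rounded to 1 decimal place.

Before: m₁ = (1 + 0.17) / (0.275 + 0.17) ≈ 2.62921, MB₁ = 670, so M₁ = 2.62921 × 670 = 1761.5707 billion.
After: m₂ = (1 + 0.17) / (0.253 + 0.17) ≈ 2.76596, MB₂ = 670 + 72.7 = 742.7, so M₂ = 2.76596 × 742.7 ≈ 2054.2785 billion.
ΔM = M₂ − M₁ = 2054.2785 − 1761.5707 = 292.7078 billion.

CHF 292.7 billion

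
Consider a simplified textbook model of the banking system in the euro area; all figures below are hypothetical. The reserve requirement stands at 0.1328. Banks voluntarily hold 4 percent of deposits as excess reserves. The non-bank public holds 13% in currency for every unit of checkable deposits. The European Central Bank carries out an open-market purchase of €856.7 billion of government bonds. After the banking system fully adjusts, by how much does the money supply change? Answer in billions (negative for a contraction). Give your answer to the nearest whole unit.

The money multiplier is m = (1 + c) / (rr + e + c) = (1 + 0.13) / (0.1328 + 0.04 + 0.13) ≈ 3.7318.
The purchase adds 856.7 billion of base, so ΔM = m × ΔMB = 3.7318 × (+856.7) ≈ 3197.0331 billion.

€3197 billion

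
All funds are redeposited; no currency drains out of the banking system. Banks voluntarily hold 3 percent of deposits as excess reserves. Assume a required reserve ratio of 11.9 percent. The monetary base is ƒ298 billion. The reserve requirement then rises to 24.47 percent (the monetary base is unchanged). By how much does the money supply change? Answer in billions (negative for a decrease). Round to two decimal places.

Initially m₁ = 1 / (0.119 + 0.03) ≈ 6.711409, so M₁ = 6.711409 × 298 ≈ 1999.9999 billion.
After the change m₂ = 1 / (0.2447 + 0.03) ≈ 3.640335, so M₂ = 3.640335 × 298 ≈ 1084.8198 billion.
ΔM = M₂ − M₁ = 1084.8198 − 1999.9999 = -915.1801 billion.

-915.18 billion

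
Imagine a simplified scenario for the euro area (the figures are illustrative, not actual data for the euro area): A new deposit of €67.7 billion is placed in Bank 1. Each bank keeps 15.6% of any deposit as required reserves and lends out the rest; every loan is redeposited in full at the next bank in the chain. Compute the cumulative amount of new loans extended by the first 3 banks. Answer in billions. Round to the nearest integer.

Bank i lends (1 − rr)^i of the original deposit: Bank 1 lends 67.7·0.8440 = 57.1388, Bank 2 lends 67.7·0.8440² ≈ 48.2251, and so on.
Summing a geometric series: total = 67.7·[0.8440·(1 − 0.8440^3) / (1 − 0.8440)] ≈ 146.0660 billion.

€146 billion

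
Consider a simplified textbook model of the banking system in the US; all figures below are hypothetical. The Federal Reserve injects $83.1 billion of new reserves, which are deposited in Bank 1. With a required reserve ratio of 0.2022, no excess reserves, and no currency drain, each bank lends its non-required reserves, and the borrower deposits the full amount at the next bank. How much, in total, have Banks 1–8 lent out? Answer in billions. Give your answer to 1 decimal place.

Bank i lends (1 − rr)^i of the original deposit: Bank 1 lends 83.1·0.7978 ≈ 66.2972, Bank 2 lends 83.1·0.7978² ≈ 52.8919, and so on.
Summing a geometric series: total = 83.1·[0.7978·(1 − 0.7978^8) / (1 − 0.7978)] ≈ 274.0688 billion.

$274.1 billion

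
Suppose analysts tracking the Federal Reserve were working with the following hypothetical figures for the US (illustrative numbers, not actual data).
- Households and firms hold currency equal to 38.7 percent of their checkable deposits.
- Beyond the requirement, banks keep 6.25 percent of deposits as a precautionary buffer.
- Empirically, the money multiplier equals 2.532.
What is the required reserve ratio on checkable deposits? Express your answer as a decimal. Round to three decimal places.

Using m = 2.532. Since m = (1 + c)/(c + rr + e), the denominator satisfies c + rr + e = (1 + c)/m = (1 + 0.387) / 2.532 ≈ 0.547788.
With c = 0.387 and e = 0.0625, the required reserve ratio on checkable deposits is 0.547788 − 0.387 − 0.0625 = 0.098288.

0.098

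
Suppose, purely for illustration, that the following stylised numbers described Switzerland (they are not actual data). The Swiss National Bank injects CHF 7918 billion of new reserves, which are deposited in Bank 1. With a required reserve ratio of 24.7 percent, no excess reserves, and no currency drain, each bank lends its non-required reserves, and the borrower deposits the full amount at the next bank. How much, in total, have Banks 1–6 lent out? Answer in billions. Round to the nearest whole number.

Bank i lends (1 − rr)^i of the original deposit: Bank 1 lends 7918·0.7530 = 5962.2540, Bank 2 lends 7918·0.7530² ≈ 4489.5773, and so on.
Summing a geometric series: total = 7918·[0.7530·(1 − 0.7530^6) / (1 − 0.7530)] ≈ 19738.3691 billion.

CHF 19738 billion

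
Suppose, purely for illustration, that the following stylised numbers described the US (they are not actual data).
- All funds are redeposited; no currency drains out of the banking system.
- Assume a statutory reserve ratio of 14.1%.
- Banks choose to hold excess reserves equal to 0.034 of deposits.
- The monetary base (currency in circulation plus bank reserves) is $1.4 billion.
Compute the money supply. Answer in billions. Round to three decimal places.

The money multiplier is m = 1 / (rr + e) = 1 / (0.141 + 0.034) ≈ 5.71429.
So M = m × MB = 5.71429 × 1.4 ≈ 8 billion.

$8.000 billion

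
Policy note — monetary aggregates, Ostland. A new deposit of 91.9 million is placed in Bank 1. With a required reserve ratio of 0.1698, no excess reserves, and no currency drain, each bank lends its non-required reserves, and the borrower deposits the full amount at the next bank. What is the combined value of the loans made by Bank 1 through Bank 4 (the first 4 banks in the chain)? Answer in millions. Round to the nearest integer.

Bank i lends (1 − rr)^i of the original deposit: Bank 1 lends 91.9·0.8302 ≈ 76.2954, Bank 2 lends 91.9·0.8302² ≈ 63.3404, and so on.
Summing a geometric series: total = 91.9·[0.8302·(1 − 0.8302^4) / (1 − 0.8302)] ≈ 235.8773 million.

236 million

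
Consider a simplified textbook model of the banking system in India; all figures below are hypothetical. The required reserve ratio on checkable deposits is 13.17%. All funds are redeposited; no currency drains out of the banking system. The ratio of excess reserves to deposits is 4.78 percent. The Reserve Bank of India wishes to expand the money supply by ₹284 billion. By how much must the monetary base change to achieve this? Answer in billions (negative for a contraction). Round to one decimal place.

₹51.0 billion

The money multiplier is m = 1 / (rr + e) = 1 / (0.1317 + 0.0478) ≈ 5.57103.
ΔMB = ΔM / m = (+284) / 5.57103 ≈ 50.978 billion.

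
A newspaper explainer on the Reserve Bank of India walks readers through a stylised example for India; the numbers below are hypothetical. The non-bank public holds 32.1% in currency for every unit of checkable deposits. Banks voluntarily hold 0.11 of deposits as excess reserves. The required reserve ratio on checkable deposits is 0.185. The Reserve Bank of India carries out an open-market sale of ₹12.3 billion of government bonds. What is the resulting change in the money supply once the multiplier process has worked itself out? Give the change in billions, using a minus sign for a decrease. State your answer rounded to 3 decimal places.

-26.377 billion

The money multiplier is m = (1 + c) / (rr + e + c) = (1 + 0.321) / (0.185 + 0.11 + 0.321) ≈ 2.144481.
The sale removes 12.3 billion of base, so ΔM = m × ΔMB = 2.144481 × (−12.3) ≈ -26.3771 billion.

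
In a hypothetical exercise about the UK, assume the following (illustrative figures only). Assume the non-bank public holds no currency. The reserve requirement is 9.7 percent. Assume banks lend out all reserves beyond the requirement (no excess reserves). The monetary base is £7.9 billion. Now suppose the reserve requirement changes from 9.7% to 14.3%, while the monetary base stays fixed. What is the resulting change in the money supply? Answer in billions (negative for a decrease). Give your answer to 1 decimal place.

-26.2 billion

Initially m₁ = 1 / (0.097) ≈ 10.3093, so M₁ = 10.3093 × 7.9 ≈ 81.4435 billion.
After the change m₂ = 1 / (0.143) ≈ 6.9930, so M₂ = 6.9930 × 7.9 = 55.2447 billion.
ΔM = M₂ − M₁ = 55.2447 − 81.4435 = -26.1988 billion.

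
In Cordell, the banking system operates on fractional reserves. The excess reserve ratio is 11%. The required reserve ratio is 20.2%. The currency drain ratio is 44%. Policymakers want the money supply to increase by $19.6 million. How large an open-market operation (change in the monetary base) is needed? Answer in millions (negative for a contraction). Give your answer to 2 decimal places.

The money multiplier is m = (1 + c) / (rr + e + c) = (1 + 0.44) / (0.202 + 0.11 + 0.44) ≈ 1.91489.
ΔMB = ΔM / m = (+19.6) / 1.91489 ≈ 10.2356 million.

$10.24 million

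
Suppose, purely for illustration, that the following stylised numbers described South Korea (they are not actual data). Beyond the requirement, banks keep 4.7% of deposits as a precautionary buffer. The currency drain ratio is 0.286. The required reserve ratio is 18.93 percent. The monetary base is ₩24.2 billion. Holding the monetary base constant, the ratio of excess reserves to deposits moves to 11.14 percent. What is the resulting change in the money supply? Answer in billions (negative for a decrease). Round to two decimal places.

-6.54 billion

Initially m₁ = (1 + 0.286) / (0.1893 + 0.047 + 0.286) ≈ 2.46219, so M₁ = 2.46219 × 24.2 ≈ 59.585 billion.
After the change m₂ = (1 + 0.286) / (0.1893 + 0.1114 + 0.286) ≈ 2.19192, so M₂ = 2.19192 × 24.2 ≈ 53.0445 billion.
ΔM = M₂ − M₁ = 53.0445 − 59.585 = -6.5405 billion.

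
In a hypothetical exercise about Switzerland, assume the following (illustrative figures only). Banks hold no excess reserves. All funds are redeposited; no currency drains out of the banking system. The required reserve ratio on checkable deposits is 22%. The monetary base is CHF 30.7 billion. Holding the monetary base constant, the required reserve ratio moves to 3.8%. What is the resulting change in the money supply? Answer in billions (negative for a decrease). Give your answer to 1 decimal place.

CHF 668.3 billion

Initially m₁ = 1 / (0.22) ≈ 4.5455, so M₁ = 4.5455 × 30.7 ≈ 139.5468 billion.
After the change m₂ = 1 / (0.038) ≈ 26.3158, so M₂ = 26.3158 × 30.7 ≈ 807.8951 billion.
ΔM = M₂ − M₁ = 807.8951 − 139.5468 = 668.3483 billion.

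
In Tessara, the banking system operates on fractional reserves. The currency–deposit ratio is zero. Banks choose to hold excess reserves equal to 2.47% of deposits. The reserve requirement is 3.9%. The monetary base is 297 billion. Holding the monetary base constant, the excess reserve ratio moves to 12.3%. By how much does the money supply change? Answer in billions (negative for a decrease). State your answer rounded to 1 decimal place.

Initially m₁ = 1 / (0.039 + 0.0247) ≈ 15.69859, so M₁ = 15.69859 × 297 ≈ 4662.4812 billion.
After the change m₂ = 1 / (0.039 + 0.123) ≈ 6.17284, so M₂ = 6.17284 × 297 ≈ 1833.3335 billion.
ΔM = M₂ − M₁ = 1833.3335 − 4662.4812 = -2829.1477 billion.

-2829.1 billion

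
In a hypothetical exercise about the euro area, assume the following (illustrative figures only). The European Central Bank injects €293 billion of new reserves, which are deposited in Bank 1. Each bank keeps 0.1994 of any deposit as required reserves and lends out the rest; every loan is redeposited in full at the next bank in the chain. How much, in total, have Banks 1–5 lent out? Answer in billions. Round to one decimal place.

Bank i lends (1 − rr)^i of the original deposit: Bank 1 lends 293·0.8006 = 234.5758, Bank 2 lends 293·0.8006² ≈ 187.8014, and so on.
Summing a geometric series: total = 293·[0.8006·(1 − 0.8006^5) / (1 − 0.8006)] ≈ 789.4750 billion.

€789.5 billion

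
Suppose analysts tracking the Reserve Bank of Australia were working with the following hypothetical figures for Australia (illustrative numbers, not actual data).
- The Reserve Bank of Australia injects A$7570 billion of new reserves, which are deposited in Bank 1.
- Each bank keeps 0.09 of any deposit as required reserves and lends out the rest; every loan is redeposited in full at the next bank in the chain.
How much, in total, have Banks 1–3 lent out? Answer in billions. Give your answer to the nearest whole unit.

A$18862 billion

Bank i lends (1 − rr)^i of the original deposit: Bank 1 lends 7570·0.9100 = 6888.7000, Bank 2 lends 7570·0.9100² = 6268.7170, and so on.
Summing a geometric series: total = 7570·[0.9100·(1 − 0.9100^3) / (1 − 0.9100)] ≈ 18861.9495 billion.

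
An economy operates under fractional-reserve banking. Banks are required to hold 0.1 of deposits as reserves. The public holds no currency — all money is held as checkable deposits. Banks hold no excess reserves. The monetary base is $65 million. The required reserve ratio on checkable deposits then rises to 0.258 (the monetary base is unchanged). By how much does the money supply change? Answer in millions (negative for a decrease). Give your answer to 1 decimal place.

Initially m₁ = 1 / (0.1) = 10, so M₁ = 10 × 65 = 650 million.
After the change m₂ = 1 / (0.258) ≈ 3.8760, so M₂ = 3.8760 × 65 = 251.94 million.
ΔM = M₂ − M₁ = 251.94 − 650 = -398.06 million.

-398.1 million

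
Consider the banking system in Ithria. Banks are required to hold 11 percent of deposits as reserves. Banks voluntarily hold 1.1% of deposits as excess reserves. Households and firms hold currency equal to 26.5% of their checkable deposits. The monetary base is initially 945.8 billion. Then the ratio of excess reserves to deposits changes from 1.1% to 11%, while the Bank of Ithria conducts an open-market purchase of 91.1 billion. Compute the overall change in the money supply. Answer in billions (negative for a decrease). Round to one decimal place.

-395.1 billion

Before: m₁ = (1 + 0.265) / (0.11 + 0.011 + 0.265) ≈ 3.277202, MB₁ = 945.8, so M₁ = 3.277202 × 945.8 ≈ 3099.5777 billion.
After: m₂ = (1 + 0.265) / (0.11 + 0.11 + 0.265) ≈ 2.608247, MB₂ = 945.8 + 91.1 = 1036.9, so M₂ = 2.608247 × 1036.9 ≈ 2704.4913 billion.
ΔM = M₂ − M₁ = 2704.4913 − 3099.5777 = -395.0864 billion.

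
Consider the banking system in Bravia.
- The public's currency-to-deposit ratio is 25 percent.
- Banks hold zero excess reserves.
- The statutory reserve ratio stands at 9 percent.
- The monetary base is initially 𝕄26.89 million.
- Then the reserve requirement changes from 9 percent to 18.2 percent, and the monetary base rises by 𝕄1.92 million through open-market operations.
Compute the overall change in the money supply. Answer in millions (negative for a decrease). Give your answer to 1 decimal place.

Before: m₁ = (1 + 0.25) / (0.09 + 0.25) ≈ 3.6765, MB₁ = 26.89, so M₁ = 3.6765 × 26.89 ≈ 98.8611 million.
After: m₂ = (1 + 0.25) / (0.182 + 0.25) ≈ 2.8935, MB₂ = 26.89 + 1.92 = 28.81, so M₂ = 2.8935 × 28.81 ≈ 83.3617 million.
ΔM = M₂ − M₁ = 83.3617 − 98.8611 = -15.4994 million.

-15.5 million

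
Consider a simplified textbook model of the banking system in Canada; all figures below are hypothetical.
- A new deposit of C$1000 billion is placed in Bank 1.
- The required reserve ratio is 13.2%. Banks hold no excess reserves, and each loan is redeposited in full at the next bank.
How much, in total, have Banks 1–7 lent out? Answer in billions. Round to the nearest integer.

Bank i lends (1 − rr)^i of the original deposit: Bank 1 lends 1000·0.8680 = 868.0000, Bank 2 lends 1000·0.8680² = 753.4240, and so on.
Summing a geometric series: total = 1000·[0.8680·(1 − 0.8680^7) / (1 − 0.8680)] ≈ 4134.6671 billion.

C$4135 billion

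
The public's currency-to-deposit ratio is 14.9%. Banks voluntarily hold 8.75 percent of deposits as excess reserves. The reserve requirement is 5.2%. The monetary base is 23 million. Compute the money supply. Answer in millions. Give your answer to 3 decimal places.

The money multiplier is m = (1 + c) / (rr + e + c) = (1 + 0.149) / (0.052 + 0.0875 + 0.149) ≈ 3.982669.
So M = m × MB = 3.982669 × 23 ≈ 91.6014 million.

91.601 million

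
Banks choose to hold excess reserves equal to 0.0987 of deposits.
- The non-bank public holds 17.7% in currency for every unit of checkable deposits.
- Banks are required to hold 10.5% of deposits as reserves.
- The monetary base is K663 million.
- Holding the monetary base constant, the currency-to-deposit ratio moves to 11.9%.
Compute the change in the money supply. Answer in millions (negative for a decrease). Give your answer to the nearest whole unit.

Initially m₁ = (1 + 0.177) / (0.105 + 0.0987 + 0.177) ≈ 3.0917, so M₁ = 3.0917 × 663 = 2049.7971 million.
After the change m₂ = (1 + 0.119) / (0.105 + 0.0987 + 0.119) ≈ 3.4676, so M₂ = 3.4676 × 663 = 2299.0188 million.
ΔM = M₂ − M₁ = 2299.0188 − 2049.7971 = 249.2217 million.

K249 million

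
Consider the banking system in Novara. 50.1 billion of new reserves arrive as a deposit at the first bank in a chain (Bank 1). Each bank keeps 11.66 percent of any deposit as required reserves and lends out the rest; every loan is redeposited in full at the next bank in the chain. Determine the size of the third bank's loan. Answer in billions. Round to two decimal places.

34.54 billion

Each bank lends a fraction (1 − rr) = 0.8834 of the deposit it receives, so Bank 3 receives 50.1·0.8834^2 and lends 50.1·0.8834^3 ≈ 34.5390 billion.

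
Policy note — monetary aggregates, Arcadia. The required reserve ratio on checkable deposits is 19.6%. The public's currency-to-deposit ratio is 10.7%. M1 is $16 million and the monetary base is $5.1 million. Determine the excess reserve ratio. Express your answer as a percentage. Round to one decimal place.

Using m = M/MB = 16/5.1 ≈ 3.137255. Since m = (1 + c)/(c + rr + e), the denominator satisfies c + rr + e = (1 + c)/m = (1 + 0.107) / 3.137255 ≈ 0.352856.
With c = 0.107 and rr = 0.196, the excess reserve ratio is 0.352856 − 0.107 − 0.196 = 0.049856.

5.0%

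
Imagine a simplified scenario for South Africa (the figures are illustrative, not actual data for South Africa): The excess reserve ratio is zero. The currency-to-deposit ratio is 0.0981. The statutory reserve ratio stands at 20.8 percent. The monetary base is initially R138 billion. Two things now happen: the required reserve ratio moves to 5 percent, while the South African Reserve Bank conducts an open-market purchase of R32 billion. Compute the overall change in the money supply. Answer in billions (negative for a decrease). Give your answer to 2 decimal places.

R765.42 billion

Before: m₁ = (1 + 0.0981) / (0.208 + 0.0981) ≈ 3.587390, MB₁ = 138, so M₁ = 3.587390 × 138 ≈ 495.0598 billion.
After: m₂ = (1 + 0.0981) / (0.05 + 0.0981) ≈ 7.414585, MB₂ = 138 + 32 = 170, so M₂ = 7.414585 × 170 ≈ 1260.4795 billion.
ΔM = M₂ − M₁ = 1260.4795 − 495.0598 = 765.4197 billion.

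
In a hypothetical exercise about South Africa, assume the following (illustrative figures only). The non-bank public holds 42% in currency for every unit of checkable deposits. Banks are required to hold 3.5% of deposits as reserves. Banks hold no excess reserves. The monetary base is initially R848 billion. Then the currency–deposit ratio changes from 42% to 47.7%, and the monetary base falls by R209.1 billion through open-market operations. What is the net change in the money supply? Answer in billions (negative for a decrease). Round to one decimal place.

Before: m₁ = (1 + 0.42) / (0.035 + 0.42) ≈ 3.12088, MB₁ = 848, so M₁ = 3.12088 × 848 ≈ 2646.5062 billion.
After: m₂ = (1 + 0.477) / (0.035 + 0.477) ≈ 2.88477, MB₂ = 848 − 209.1 = 638.9, so M₂ = 2.88477 × 638.9 ≈ 1843.0796 billion.
ΔM = M₂ − M₁ = 1843.0796 − 2646.5062 = -803.4266 billion.

-803.4 billion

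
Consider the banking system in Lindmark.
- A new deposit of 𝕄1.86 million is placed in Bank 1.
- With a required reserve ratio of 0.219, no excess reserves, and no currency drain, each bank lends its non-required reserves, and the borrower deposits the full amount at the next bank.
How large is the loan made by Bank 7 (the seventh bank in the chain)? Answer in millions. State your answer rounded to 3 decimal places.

𝕄0.330 million

Each bank lends a fraction (1 − rr) = 0.7810 of the deposit it receives, so Bank 7 receives 1.86·0.7810^6 and lends 1.86·0.7810^7 ≈ 0.3297 million.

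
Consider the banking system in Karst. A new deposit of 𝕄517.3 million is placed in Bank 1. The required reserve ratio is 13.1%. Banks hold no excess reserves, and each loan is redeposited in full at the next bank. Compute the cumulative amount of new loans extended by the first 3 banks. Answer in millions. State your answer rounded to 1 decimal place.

Bank i lends (1 − rr)^i of the original deposit: Bank 1 lends 517.3·0.8690 = 449.5337, Bank 2 lends 517.3·0.8690² ≈ 390.6448, and so on.
Summing a geometric series: total = 517.3·[0.8690·(1 − 0.8690^3) / (1 − 0.8690)] ≈ 1179.6488 million.

𝕄1179.6 million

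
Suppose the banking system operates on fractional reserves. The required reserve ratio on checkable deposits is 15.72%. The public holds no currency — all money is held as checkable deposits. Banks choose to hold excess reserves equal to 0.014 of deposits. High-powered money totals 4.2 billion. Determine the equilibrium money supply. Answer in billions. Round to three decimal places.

The money multiplier is m = 1 / (rr + e) = 1 / (0.1572 + 0.014) ≈ 5.84112.
So M = m × MB = 5.84112 × 4.2 ≈ 24.5327 billion.

24.533 billion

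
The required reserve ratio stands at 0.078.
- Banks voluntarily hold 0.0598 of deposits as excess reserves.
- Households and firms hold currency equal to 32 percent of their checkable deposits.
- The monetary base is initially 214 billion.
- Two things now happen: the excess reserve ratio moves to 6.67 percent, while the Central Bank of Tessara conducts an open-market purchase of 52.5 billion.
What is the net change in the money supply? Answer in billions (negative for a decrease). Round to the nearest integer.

140 billion

Before: m₁ = (1 + 0.32) / (0.078 + 0.0598 + 0.32) ≈ 2.8834, MB₁ = 214, so M₁ = 2.8834 × 214 = 617.0476 billion.
After: m₂ = (1 + 0.32) / (0.078 + 0.0667 + 0.32) ≈ 2.8405, MB₂ = 214 + 52.5 = 266.5, so M₂ = 2.8405 × 266.5 ≈ 756.9932 billion.
ΔM = M₂ − M₁ = 756.9932 − 617.0476 = 139.9456 billion.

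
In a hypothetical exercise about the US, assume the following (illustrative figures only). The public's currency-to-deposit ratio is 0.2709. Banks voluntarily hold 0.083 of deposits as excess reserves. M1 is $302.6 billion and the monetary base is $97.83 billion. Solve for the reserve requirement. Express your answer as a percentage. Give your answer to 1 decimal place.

Using m = M/MB = 302.6/97.83 ≈ 3.093121. Since m = (1 + c)/(c + rr + e), the denominator satisfies c + rr + e = (1 + c)/m = (1 + 0.2709) / 3.093121 ≈ 0.410879.
With c = 0.2709 and e = 0.083, the reserve requirement is 0.410879 − 0.2709 − 0.083 = 0.056979.

5.7%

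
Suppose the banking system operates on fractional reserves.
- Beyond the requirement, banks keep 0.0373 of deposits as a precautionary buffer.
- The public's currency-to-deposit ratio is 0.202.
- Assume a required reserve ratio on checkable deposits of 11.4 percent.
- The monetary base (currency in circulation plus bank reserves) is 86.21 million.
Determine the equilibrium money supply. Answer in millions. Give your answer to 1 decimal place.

The money multiplier is m = (1 + c) / (rr + e + c) = (1 + 0.202) / (0.114 + 0.0373 + 0.202) ≈ 3.4022.
So M = m × MB = 3.4022 × 86.21 ≈ 293.3037 million.

293.3 million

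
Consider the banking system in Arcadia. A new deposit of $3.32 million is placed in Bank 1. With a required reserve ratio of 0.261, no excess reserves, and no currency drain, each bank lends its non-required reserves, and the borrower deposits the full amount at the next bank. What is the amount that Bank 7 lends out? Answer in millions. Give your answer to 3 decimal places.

Each bank lends a fraction (1 − rr) = 0.7390 of the deposit it receives, so Bank 7 receives 3.32·0.7390^6 and lends 3.32·0.7390^7 ≈ 0.3996 million.

$0.400 million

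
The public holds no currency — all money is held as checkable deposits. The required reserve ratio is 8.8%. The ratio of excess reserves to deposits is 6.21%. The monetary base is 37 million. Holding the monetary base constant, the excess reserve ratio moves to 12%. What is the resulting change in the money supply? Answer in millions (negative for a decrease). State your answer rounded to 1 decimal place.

-68.6 million

Initially m₁ = 1 / (0.088 + 0.0621) ≈ 6.6622, so M₁ = 6.6622 × 37 = 246.5014 million.
After the change m₂ = 1 / (0.088 + 0.12) ≈ 4.8077, so M₂ = 4.8077 × 37 = 177.8849 million.
ΔM = M₂ − M₁ = 177.8849 − 246.5014 = -68.6165 million.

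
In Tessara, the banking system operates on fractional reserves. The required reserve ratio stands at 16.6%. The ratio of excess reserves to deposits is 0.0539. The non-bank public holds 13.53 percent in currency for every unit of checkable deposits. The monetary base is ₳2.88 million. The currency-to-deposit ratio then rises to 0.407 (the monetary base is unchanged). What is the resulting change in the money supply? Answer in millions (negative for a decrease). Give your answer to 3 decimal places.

Initially m₁ = (1 + 0.1353) / (0.166 + 0.0539 + 0.1353) ≈ 3.19623, so M₁ = 3.19623 × 2.88 ≈ 9.2051 million.
After the change m₂ = (1 + 0.407) / (0.166 + 0.0539 + 0.407) ≈ 2.24438, so M₂ = 2.24438 × 2.88 ≈ 6.4638 million.
ΔM = M₂ − M₁ = 6.4638 − 9.2051 = -2.7413 million.

-2.741 million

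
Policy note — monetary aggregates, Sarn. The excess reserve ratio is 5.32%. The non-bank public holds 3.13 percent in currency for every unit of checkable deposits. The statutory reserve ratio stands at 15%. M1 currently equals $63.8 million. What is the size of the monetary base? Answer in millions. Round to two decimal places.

The money multiplier is m = (1 + c) / (rr + e + c) = (1 + 0.0313) / (0.15 + 0.0532 + 0.0313) ≈ 4.39787.
MB = M / m = 63.8 / 4.39787 ≈ 14.507 million.

$14.51 million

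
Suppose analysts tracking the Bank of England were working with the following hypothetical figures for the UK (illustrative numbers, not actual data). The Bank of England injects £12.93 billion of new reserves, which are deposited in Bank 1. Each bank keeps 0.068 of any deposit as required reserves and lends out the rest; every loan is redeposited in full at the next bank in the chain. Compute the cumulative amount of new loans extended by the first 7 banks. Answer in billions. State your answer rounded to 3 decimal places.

£68.970 billion

Bank i lends (1 − rr)^i of the original deposit: Bank 1 lends 12.93·0.9320 ≈ 12.0508, Bank 2 lends 12.93·0.9320² ≈ 11.2313, and so on.
Summing a geometric series: total = 12.93·[0.9320·(1 − 0.9320^7) / (1 − 0.9320)] ≈ 68.9698 billion.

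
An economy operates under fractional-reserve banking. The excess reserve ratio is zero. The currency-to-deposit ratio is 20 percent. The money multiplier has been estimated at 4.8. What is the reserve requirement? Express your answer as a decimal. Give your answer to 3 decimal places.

0.050

Using m = 4.8. Since m = (1 + c)/(c + rr + e), the denominator satisfies c + rr + e = (1 + c)/m = (1 + 0.2) / 4.8 = 0.250000.
With c = 0.2 and e = 0, the reserve requirement is 0.250000 − 0.2 − 0 = 0.05.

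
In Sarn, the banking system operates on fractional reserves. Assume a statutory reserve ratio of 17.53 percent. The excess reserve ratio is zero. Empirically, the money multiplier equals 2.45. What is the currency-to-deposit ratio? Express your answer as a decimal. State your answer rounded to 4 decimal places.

0.3935

Using m = 2.45. From m = (1 + c)/(c + rr + e), rearranging gives 1 + c = m·(c + rr + e), so c·(1 − m) = m·(rr + e) − 1.
Hence c = [m·(rr + e) − 1]/(1 − m) = [2.45 × (0.1753 + 0) − 1] / (1 − 2.45) ≈ 0.393459.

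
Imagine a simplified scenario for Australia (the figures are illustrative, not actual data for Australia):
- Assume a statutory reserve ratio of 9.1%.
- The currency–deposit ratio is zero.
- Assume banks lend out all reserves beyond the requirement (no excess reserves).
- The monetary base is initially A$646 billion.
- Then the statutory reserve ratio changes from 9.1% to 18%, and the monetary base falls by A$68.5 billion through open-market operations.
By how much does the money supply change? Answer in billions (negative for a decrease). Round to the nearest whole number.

Before: m₁ = 1 / (0.091) ≈ 10.9890, MB₁ = 646, so M₁ = 10.9890 × 646 = 7098.894 billion.
After: m₂ = 1 / (0.18) ≈ 5.5556, MB₂ = 646 − 68.5 = 577.5, so M₂ = 5.5556 × 577.5 = 3208.359 billion.
ΔM = M₂ − M₁ = 3208.359 − 7098.894 = -3890.535 billion.

-3891 billion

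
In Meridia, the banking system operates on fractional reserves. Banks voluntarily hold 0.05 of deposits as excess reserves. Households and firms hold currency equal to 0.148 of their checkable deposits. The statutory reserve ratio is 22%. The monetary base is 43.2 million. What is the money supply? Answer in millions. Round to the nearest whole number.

119 million

The money multiplier is m = (1 + c) / (rr + e + c) = (1 + 0.148) / (0.22 + 0.05 + 0.148) ≈ 2.7464.
So M = m × MB = 2.7464 × 43.2 ≈ 118.6445 million.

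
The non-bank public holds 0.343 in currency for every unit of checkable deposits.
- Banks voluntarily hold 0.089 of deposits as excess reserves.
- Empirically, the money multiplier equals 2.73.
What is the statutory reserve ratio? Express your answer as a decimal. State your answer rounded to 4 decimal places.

Using m = 2.73. Since m = (1 + c)/(c + rr + e), the denominator satisfies c + rr + e = (1 + c)/m = (1 + 0.343) / 2.73 ≈ 0.491941.
With c = 0.343 and e = 0.089, the statutory reserve ratio is 0.491941 − 0.343 − 0.089 = 0.059941.

0.0599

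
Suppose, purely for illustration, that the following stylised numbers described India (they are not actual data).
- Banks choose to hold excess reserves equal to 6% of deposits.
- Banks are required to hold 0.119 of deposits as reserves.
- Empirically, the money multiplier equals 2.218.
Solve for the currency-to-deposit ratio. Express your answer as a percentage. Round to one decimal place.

49.5%

Using m = 2.218. From m = (1 + c)/(c + rr + e), rearranging gives 1 + c = m·(c + rr + e), so c·(1 − m) = m·(rr + e) − 1.
Hence c = [m·(rr + e) − 1]/(1 − m) = [2.218 × (0.119 + 0.06) − 1] / (1 − 2.218) ≈ 0.495056.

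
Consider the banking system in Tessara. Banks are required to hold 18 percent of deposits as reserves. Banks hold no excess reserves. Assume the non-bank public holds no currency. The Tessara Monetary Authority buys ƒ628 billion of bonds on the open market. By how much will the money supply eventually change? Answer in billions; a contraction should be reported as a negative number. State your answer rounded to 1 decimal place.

The simple money multiplier is m = 1/rr = 1/0.18 ≈ 5.55556.
An open-market purchase increases the monetary base by 628 billion, so ΔM = m × ΔMB = 5.55556 × 628 ≈ 3488.8917 billion.

ƒ3488.9 billion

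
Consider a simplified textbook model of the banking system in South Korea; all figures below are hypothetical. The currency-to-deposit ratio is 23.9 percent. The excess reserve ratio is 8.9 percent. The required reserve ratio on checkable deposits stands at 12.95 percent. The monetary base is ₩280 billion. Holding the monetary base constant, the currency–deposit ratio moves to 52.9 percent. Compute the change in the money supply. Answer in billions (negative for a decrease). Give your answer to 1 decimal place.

Initially m₁ = (1 + 0.239) / (0.1295 + 0.089 + 0.239) ≈ 2.70820, so M₁ = 2.70820 × 280 = 758.296 billion.
After the change m₂ = (1 + 0.529) / (0.1295 + 0.089 + 0.529) ≈ 2.04548, so M₂ = 2.04548 × 280 = 572.7344 billion.
ΔM = M₂ − M₁ = 572.7344 − 758.296 = -185.5616 billion.

-185.6 billion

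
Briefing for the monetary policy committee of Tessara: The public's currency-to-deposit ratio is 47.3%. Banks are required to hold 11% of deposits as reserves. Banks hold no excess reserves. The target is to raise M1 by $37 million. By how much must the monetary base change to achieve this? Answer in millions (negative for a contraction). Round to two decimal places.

The money multiplier is m = (1 + c) / (rr + c) = (1 + 0.473) / (0.11 + 0.473) ≈ 2.52659.
ΔMB = ΔM / m = (+37) / 2.52659 ≈ 14.6442 million.

$14.64 million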